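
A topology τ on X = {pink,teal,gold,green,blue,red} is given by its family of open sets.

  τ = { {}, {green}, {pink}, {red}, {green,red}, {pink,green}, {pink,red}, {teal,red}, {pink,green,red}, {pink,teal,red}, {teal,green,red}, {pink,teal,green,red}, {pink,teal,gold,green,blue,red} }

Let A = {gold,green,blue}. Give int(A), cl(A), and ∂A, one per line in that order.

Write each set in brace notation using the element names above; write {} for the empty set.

int(A) = {green}
cl(A)  = {gold,green,blue}
∂A     = {gold,blue}

interior: largest open inside A is {green} (from {}, {green})
cl via duality: int({pink,teal,red}) = {pink,teal,red}, so X∖{pink,teal,red} = {gold,green,blue}
cl∖int = {gold,blue}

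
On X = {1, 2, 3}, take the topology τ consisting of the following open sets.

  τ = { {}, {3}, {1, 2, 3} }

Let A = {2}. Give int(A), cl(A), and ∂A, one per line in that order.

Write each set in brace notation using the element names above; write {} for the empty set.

int(A) = {}
cl(A)  = {1, 2}
∂A     = {1, 2}

opens ⊆ A: {}; union → int = {}
complement {1, 3}; its interior {3}; cl(A) = X∖{3} = {1, 2}
boundary = {1, 2} ∖ {} = {1, 2}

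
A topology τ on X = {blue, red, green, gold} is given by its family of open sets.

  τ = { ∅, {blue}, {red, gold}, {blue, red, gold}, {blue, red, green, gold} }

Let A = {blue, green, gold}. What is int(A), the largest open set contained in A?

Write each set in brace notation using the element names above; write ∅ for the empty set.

opens ⊆ A: ∅, {blue}; union → int = {blue}

{blue}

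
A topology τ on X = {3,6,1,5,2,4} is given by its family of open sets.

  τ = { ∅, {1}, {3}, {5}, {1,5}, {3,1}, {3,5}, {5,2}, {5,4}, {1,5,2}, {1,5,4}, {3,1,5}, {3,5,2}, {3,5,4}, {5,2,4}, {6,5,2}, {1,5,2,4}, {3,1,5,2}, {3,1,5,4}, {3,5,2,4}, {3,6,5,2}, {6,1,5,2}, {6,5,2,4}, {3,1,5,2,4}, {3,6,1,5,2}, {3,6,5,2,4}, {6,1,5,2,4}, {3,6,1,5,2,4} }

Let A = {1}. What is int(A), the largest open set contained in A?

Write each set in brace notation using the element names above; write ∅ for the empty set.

opens ⊆ A: ∅, {1}; union → int = {1}

{1}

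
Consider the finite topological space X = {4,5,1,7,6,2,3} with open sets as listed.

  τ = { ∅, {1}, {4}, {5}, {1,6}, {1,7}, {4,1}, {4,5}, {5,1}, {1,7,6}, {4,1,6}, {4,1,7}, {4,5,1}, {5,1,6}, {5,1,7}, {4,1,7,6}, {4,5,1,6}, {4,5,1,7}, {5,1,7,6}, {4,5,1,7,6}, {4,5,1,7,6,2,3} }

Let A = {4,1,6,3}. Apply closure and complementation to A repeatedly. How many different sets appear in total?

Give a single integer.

cl via duality: int({5,7,2}) = {5}, so X∖{5} = {4,1,7,6,2,3}
Write k for closure, c for complement:
  1. A     = {4,1,6,3}
  2. kA    = {4,1,7,6,2,3}
  3. cA    = {5,7,2}
  4. ckA   = {5}
  5. kcA   = {5,7,2,3}
  6. kckA  = {5,2,3}
  7. ckcA  = {4,1,6}
  8. ckckA = {4,1,7,6}
applying k or c yields no new set

8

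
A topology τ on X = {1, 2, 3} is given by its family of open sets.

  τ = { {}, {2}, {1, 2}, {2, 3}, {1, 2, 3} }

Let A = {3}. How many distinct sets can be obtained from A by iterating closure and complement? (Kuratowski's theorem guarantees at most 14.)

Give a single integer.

4

cl via duality: int({1, 2}) = {1, 2}, so X∖{1, 2} = {3}
Write k for closure, c for complement:
  1. A     = {3}
  2. cA    = {1, 2}
  3. kcA   = {1, 2, 3}
  4. ckcA  = {}
applying k or c yields no new set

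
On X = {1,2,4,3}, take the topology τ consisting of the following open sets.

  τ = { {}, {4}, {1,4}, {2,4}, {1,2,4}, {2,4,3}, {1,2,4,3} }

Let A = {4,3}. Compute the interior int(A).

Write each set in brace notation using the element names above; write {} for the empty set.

interior: largest open inside A is {4} (from {}, {4})

{4}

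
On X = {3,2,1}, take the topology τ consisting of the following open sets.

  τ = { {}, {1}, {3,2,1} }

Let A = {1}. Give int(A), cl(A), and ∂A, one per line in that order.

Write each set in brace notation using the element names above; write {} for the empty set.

int(A) = {1}
cl(A)  = {3,2,1}
∂A     = {3,2}

U open, U⊆A: {}, {1}. int(A) = ⋃ = {1}
X∖A={3,2}, int(X∖A)={}, hence cl(A)={3,2,1}
∂A: remove int from cl → {3,2}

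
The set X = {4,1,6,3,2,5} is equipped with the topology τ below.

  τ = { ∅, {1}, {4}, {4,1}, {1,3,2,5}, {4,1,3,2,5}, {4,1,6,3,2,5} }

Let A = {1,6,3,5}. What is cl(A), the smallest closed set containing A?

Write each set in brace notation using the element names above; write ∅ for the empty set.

{1,6,3,2,5}

X∖A={4,2}, int(X∖A)={4}, hence cl(A)={1,6,3,2,5}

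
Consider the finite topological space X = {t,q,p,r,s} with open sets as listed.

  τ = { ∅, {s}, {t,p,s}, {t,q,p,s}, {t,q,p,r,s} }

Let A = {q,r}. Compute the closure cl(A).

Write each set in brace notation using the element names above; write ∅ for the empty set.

{q,r}

cl via duality: int({t,p,s}) = {t,p,s}, so X∖{t,p,s} = {q,r}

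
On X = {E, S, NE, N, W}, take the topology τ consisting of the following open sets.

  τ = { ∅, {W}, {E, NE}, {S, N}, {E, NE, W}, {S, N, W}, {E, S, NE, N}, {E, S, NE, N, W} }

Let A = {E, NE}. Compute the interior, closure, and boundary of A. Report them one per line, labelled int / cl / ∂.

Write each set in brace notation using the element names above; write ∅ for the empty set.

int(A) = {E, NE}
cl(A)  = {E, NE}
∂A     = ∅

open subsets of A: ∅, {E, NE}; so int(A) = {E, NE}
closure: X∖int(X∖A) = X∖{S, N, W} = {E, NE}
∂A = {E, NE} minus {E, NE} = ∅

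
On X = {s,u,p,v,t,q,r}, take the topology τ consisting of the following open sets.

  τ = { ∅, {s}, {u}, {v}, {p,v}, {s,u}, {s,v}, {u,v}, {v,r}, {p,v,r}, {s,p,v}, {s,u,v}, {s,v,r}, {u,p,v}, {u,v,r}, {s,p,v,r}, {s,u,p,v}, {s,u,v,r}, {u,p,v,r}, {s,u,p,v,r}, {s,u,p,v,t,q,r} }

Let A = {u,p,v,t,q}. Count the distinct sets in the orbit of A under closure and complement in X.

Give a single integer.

8

closure: X∖int(X∖A) = X∖{s} = {u,p,v,t,q,r}
Let k=closure and c=complement:
  1. A     = {u,p,v,t,q}
  2. kA    = {u,p,v,t,q,r}
  3. cA    = {s,r}
  4. ckA   = {s}
  5. kcA   = {s,t,q,r}
  6. kckA  = {s,t,q}
  7. ckcA  = {u,p,v}
  8. ckckA = {u,p,v,r}
— saturated at 8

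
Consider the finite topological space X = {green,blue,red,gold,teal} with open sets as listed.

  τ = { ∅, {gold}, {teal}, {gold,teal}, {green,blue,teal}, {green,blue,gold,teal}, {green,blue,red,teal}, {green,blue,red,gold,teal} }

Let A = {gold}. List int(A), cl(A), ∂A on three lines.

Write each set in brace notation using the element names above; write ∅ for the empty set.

interior: largest open inside A is {gold} (from ∅, {gold})
cl via duality: int({green,blue,red,teal}) = {green,blue,red,teal}, so X∖{green,blue,red,teal} = {gold}
cl∖int = ∅

int(A) = {gold}
cl(A)  = {gold}
∂A     = ∅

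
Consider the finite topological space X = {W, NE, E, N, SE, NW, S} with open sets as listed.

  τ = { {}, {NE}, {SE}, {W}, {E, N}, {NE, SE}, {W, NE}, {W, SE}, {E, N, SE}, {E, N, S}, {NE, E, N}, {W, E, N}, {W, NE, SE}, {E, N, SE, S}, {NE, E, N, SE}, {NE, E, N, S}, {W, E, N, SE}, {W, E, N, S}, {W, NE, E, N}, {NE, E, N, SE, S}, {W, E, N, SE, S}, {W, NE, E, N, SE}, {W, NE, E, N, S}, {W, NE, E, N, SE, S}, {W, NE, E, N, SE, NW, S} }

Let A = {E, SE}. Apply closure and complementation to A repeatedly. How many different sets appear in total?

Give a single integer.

10

complement {W, NE, N, NW, S}; its interior {W, NE}; cl(A) = X∖{W, NE} = {E, N, SE, NW, S}
With k = closure, c = complement:
  1. A     = {E, SE}
  2. kA    = {E, N, SE, NW, S}
  3. cA    = {W, NE, N, NW, S}
  4. ckA   = {W, NE}
  5. kcA   = {W, NE, E, N, NW, S}
  6. kckA  = {W, NE, NW}
  7. ckcA  = {SE}
  8. ckckA = {E, N, SE, S}
  9. kckcA = {SE, NW}
  10. ckckcA = {W, NE, E, N, S}
k, c of each give nothing new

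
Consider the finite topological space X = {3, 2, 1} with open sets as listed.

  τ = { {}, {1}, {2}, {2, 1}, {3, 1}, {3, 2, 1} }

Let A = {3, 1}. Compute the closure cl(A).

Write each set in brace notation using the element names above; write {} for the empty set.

{3, 1}

complement {2}; its interior {2}; cl(A) = X∖{2} = {3, 1}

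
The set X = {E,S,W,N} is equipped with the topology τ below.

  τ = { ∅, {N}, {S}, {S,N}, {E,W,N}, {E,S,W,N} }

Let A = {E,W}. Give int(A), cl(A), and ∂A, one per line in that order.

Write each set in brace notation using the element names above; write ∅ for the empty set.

interior: largest open inside A is ∅ (from ∅)
cl via duality: int({S,N}) = {S,N}, so X∖{S,N} = {E,W}
cl∖int = {E,W}

int(A) = ∅
cl(A)  = {E,W}
∂A     = {E,W}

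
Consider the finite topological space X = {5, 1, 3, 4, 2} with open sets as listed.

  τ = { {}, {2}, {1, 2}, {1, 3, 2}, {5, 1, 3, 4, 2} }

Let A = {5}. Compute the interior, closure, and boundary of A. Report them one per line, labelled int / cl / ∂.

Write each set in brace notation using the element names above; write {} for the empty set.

open subsets of A: {}; so int(A) = {}
closure: X∖int(X∖A) = X∖{1, 3, 2} = {5, 4}
∂A = {5, 4} minus {} = {5, 4}

int(A) = {}
cl(A)  = {5, 4}
∂A     = {5, 4}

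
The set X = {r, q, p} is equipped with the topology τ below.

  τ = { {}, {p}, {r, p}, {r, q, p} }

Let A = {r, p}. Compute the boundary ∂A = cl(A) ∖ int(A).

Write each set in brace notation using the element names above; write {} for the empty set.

{q}

interior: largest open inside A is {r, p} (from {}, {p}, {r, p})
cl via duality: int({q}) = {}, so X∖{} = {r, q, p}
cl∖int = {q}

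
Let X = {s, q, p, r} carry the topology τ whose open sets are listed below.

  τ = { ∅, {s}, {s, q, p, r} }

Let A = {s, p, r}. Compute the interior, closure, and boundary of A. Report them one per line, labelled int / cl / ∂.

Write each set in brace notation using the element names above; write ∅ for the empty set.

interior: largest open inside A is {s} (from ∅, {s})
cl via duality: int({q}) = ∅, so X∖∅ = {s, q, p, r}
cl∖int = {q, p, r}

int(A) = {s}
cl(A)  = {s, q, p, r}
∂A     = {q, p, r}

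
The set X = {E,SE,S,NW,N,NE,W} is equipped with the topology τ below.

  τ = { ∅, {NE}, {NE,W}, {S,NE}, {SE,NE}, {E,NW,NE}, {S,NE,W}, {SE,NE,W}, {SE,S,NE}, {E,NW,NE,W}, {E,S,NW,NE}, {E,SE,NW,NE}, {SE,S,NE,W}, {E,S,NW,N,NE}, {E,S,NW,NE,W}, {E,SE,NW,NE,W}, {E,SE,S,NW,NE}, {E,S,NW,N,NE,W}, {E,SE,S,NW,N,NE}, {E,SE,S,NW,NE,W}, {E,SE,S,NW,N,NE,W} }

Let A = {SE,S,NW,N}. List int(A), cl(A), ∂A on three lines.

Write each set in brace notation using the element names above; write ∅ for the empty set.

int(A) = ∅
cl(A)  = {E,SE,S,NW,N}
∂A     = {E,SE,S,NW,N}

open subsets of A: ∅; so int(A) = ∅
closure: X∖int(X∖A) = X∖{NE,W} = {E,SE,S,NW,N}
∂A = {E,SE,S,NW,N} minus ∅ = {E,SE,S,NW,N}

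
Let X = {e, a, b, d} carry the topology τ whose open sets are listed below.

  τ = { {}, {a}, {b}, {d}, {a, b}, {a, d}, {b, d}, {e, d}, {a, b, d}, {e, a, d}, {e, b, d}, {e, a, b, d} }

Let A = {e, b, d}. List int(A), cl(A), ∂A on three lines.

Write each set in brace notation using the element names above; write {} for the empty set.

int(A) = {e, b, d}
cl(A)  = {e, b, d}
∂A     = {}

open subsets of A: {}, {b}, {d}, {e, d}, {b, d}, {e, b, d}; so int(A) = {e, b, d}
closure: X∖int(X∖A) = X∖{a} = {e, b, d}
∂A = {e, b, d} minus {e, b, d} = {}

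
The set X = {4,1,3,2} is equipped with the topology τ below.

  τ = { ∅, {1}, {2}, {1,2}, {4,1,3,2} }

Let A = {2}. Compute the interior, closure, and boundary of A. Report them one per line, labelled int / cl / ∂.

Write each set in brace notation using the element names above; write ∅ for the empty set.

interior: largest open inside A is {2} (from ∅, {2})
cl via duality: int({4,1,3}) = {1}, so X∖{1} = {4,3,2}
cl∖int = {4,3}

int(A) = {2}
cl(A)  = {4,3,2}
∂A     = {4,3}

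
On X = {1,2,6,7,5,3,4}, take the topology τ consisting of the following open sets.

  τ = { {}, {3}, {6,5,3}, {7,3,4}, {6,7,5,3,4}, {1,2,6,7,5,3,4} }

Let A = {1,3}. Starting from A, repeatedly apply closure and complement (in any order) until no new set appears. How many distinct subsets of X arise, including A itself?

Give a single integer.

6

complement {2,6,7,5,4}; its interior {}; cl(A) = X∖{} = {1,2,6,7,5,3,4}
With k = closure, c = complement:
  1. A     = {1,3}
  2. kA    = {1,2,6,7,5,3,4}
  3. cA    = {2,6,7,5,4}
  4. ckA   = {}
  5. kcA   = {1,2,6,7,5,4}
  6. ckcA  = {3}
k, c of each give nothing new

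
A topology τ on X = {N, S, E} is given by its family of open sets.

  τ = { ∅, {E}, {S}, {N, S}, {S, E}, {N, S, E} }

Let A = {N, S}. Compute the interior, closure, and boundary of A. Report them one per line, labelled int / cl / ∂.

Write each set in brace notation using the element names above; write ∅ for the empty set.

int(A) = {N, S}
cl(A)  = {N, S}
∂A     = ∅

open subsets of A: ∅, {S}, {N, S}; so int(A) = {N, S}
closure: X∖int(X∖A) = X∖{E} = {N, S}
∂A = {N, S} minus {N, S} = ∅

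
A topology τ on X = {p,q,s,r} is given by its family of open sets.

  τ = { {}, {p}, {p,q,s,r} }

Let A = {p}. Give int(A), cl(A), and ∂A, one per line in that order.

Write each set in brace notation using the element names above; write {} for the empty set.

interior: largest open inside A is {p} (from {}, {p})
cl via duality: int({q,s,r}) = {}, so X∖{} = {p,q,s,r}
cl∖int = {q,s,r}

int(A) = {p}
cl(A)  = {p,q,s,r}
∂A     = {q,s,r}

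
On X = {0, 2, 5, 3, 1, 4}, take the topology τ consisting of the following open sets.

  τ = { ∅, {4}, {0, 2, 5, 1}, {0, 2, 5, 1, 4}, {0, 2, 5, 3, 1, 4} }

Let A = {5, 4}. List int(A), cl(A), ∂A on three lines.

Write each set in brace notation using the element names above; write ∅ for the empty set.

open subsets of A: ∅, {4}; so int(A) = {4}
closure: X∖int(X∖A) = X∖∅ = {0, 2, 5, 3, 1, 4}
∂A = {0, 2, 5, 3, 1, 4} minus {4} = {0, 2, 5, 3, 1}

int(A) = {4}
cl(A)  = {0, 2, 5, 3, 1, 4}
∂A     = {0, 2, 5, 3, 1}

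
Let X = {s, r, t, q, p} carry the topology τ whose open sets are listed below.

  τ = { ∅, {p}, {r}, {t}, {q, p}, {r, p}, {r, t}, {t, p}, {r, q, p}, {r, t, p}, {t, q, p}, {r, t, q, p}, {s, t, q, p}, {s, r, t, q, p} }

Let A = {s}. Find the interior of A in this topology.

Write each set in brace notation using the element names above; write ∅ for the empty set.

U open, U⊆A: ∅. int(A) = ⋃ = ∅

∅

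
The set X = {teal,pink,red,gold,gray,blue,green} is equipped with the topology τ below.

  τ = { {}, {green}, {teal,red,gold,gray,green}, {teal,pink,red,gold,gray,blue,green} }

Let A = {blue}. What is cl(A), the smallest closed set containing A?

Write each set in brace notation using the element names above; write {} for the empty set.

{pink,blue}

complement {teal,pink,red,gold,gray,green}; its interior {teal,red,gold,gray,green}; cl(A) = X∖{teal,red,gold,gray,green} = {pink,blue}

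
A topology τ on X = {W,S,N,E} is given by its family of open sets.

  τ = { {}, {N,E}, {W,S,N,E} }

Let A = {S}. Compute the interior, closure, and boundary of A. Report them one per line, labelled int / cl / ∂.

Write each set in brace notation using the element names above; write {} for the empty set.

U open, U⊆A: {}. int(A) = ⋃ = {}
X∖A={W,N,E}, int(X∖A)={N,E}, hence cl(A)={W,S}
∂A: remove int from cl → {W,S}

int(A) = {}
cl(A)  = {W,S}
∂A     = {W,S}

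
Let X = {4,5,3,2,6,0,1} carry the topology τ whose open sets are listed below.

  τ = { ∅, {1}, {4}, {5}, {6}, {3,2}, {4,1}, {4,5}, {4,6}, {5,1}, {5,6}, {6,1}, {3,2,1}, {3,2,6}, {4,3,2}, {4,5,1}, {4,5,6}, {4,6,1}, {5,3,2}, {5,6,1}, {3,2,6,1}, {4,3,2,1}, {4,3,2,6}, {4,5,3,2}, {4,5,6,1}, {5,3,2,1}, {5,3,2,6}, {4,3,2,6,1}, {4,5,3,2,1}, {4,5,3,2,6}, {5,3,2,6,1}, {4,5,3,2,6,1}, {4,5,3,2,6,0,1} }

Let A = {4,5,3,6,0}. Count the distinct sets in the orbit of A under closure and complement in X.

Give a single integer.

closure: X∖int(X∖A) = X∖{1} = {4,5,3,2,6,0}
Let k=closure and c=complement:
  1. A     = {4,5,3,6,0}
  2. kA    = {4,5,3,2,6,0}
  3. cA    = {2,1}
  4. ckA   = {1}
  5. kcA   = {3,2,0,1}
  6. kckA  = {0,1}
  7. ckcA  = {4,5,6}
  8. ckckA = {4,5,3,2,6}
  9. kckcA = {4,5,6,0}
  10. ckckcA = {3,2,1}
— saturated at 10

10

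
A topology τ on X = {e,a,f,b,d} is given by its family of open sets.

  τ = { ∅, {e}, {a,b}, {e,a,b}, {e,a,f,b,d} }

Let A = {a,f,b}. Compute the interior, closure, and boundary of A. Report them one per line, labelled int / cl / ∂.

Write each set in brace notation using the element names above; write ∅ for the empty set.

opens ⊆ A: ∅, {a,b}; union → int = {a,b}
complement {e,d}; its interior {e}; cl(A) = X∖{e} = {a,f,b,d}
boundary = {a,f,b,d} ∖ {a,b} = {f,d}

int(A) = {a,b}
cl(A)  = {a,f,b,d}
∂A     = {f,d}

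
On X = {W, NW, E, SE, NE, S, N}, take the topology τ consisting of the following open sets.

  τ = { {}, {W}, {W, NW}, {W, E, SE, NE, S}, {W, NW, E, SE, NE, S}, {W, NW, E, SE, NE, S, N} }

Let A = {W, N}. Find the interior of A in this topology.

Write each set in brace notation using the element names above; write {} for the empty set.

open subsets of A: {}, {W}; so int(A) = {W}

{W}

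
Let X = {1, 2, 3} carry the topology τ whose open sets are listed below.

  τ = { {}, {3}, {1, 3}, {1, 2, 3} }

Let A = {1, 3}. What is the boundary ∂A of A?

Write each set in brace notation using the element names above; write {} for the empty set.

{2}

open subsets of A: {}, {3}, {1, 3}; so int(A) = {1, 3}
closure: X∖int(X∖A) = X∖{} = {1, 2, 3}
∂A = {1, 2, 3} minus {1, 3} = {2}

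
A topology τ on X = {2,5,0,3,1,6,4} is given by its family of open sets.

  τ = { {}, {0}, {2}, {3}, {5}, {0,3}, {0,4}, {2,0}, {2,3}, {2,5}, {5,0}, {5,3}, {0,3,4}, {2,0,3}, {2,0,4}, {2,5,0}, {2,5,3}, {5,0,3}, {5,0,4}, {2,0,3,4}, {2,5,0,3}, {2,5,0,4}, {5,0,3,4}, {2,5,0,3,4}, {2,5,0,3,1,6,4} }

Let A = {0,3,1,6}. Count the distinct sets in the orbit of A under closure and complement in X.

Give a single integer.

8

closure: X∖int(X∖A) = X∖{2,5} = {0,3,1,6,4}
Let k=closure and c=complement:
  1. A     = {0,3,1,6}
  2. kA    = {0,3,1,6,4}
  3. cA    = {2,5,4}
  4. ckA   = {2,5}
  5. kcA   = {2,5,1,6,4}
  6. kckA  = {2,5,1,6}
  7. ckcA  = {0,3}
  8. ckckA = {0,3,4}
— saturated at 8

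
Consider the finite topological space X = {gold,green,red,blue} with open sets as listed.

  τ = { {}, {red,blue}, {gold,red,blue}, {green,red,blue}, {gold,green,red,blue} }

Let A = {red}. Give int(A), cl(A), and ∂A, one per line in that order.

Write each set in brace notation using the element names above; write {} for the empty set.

int(A) = {}
cl(A)  = {gold,green,red,blue}
∂A     = {gold,green,red,blue}

open subsets of A: {}; so int(A) = {}
closure: X∖int(X∖A) = X∖{} = {gold,green,red,blue}
∂A = {gold,green,red,blue} minus {} = {gold,green,red,blue}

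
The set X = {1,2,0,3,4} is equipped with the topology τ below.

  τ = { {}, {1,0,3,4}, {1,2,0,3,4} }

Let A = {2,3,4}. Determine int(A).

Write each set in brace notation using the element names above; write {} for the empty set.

opens ⊆ A: {}; union → int = {}

{}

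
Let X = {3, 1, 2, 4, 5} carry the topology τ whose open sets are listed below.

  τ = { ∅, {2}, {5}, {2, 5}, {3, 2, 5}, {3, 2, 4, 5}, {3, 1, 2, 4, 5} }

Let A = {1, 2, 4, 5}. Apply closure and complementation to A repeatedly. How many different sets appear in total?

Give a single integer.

6

X∖A={3}, int(X∖A)=∅, hence cl(A)={3, 1, 2, 4, 5}
Orbit (k=closure, c=complement):
  1. A     = {1, 2, 4, 5}
  2. kA    = {3, 1, 2, 4, 5}
  3. cA    = {3}
  4. ckA   = ∅
  5. kcA   = {3, 1, 4}
  6. ckcA  = {2, 5}
(closed under both — stop)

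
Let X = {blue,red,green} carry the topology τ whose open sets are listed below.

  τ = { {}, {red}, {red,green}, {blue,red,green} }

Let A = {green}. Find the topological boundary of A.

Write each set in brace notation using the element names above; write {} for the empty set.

{blue,green}

opens ⊆ A: {}; union → int = {}
complement {blue,red}; its interior {red}; cl(A) = X∖{red} = {blue,green}
boundary = {blue,green} ∖ {} = {blue,green}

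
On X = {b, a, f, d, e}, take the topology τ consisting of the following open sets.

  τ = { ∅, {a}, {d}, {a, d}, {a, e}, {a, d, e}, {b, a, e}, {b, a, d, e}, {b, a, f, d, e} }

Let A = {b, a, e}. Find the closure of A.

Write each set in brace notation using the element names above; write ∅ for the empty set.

complement {f, d}; its interior {d}; cl(A) = X∖{d} = {b, a, f, e}

{b, a, f, e}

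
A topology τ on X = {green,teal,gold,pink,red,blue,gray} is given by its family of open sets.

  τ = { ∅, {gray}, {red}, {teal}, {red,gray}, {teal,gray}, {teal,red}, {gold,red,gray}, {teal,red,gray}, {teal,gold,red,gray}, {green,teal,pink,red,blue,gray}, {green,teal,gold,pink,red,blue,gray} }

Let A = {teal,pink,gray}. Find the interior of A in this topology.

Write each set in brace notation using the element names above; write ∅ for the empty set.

{teal,gray}

interior: largest open inside A is {teal,gray} (from ∅, {gray}, {teal}, {teal,gray})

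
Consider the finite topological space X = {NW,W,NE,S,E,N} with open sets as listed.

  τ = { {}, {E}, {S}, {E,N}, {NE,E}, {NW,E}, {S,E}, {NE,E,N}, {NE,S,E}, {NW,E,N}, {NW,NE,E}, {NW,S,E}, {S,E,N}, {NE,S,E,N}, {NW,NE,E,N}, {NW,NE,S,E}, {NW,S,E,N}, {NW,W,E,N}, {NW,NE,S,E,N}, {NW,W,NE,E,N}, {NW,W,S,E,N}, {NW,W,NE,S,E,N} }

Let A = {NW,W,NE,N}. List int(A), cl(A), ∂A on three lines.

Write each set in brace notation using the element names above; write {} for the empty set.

int(A) = {}
cl(A)  = {NW,W,NE,N}
∂A     = {NW,W,NE,N}

open subsets of A: {}; so int(A) = {}
closure: X∖int(X∖A) = X∖{S,E} = {NW,W,NE,N}
∂A = {NW,W,NE,N} minus {} = {NW,W,NE,N}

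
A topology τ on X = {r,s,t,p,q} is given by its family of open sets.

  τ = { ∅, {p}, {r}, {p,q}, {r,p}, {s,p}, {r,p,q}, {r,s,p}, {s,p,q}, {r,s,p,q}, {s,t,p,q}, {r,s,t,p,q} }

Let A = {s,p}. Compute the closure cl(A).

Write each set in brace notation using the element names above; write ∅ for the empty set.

{s,t,p,q}

complement {r,t,q}; its interior {r}; cl(A) = X∖{r} = {s,t,p,q}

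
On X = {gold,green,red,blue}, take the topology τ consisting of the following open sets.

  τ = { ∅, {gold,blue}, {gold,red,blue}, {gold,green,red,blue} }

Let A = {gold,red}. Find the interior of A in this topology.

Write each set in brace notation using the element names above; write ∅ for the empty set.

opens ⊆ A: ∅; union → int = ∅

∅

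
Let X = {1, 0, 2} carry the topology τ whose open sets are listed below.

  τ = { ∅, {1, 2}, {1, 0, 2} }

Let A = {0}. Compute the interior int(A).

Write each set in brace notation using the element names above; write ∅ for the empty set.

∅

opens ⊆ A: ∅; union → int = ∅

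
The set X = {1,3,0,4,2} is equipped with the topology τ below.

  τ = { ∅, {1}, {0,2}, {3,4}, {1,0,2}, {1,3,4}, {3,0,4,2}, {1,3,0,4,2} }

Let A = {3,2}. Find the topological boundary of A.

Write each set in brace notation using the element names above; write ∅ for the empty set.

{3,0,4,2}

open subsets of A: ∅; so int(A) = ∅
closure: X∖int(X∖A) = X∖{1} = {3,0,4,2}
∂A = {3,0,4,2} minus ∅ = {3,0,4,2}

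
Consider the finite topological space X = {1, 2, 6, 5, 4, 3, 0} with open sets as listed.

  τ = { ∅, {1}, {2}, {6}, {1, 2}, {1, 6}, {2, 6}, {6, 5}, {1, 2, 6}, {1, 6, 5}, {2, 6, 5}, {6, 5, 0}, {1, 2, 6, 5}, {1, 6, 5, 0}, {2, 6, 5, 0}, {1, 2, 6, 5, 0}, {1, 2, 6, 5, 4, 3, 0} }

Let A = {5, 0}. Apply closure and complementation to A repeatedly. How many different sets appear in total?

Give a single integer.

cl via duality: int({1, 2, 6, 4, 3}) = {1, 2, 6}, so X∖{1, 2, 6} = {5, 4, 3, 0}
Write k for closure, c for complement:
  1. A     = {5, 0}
  2. kA    = {5, 4, 3, 0}
  3. cA    = {1, 2, 6, 4, 3}
  4. ckA   = {1, 2, 6}
  5. kcA   = {1, 2, 6, 5, 4, 3, 0}
  6. ckcA  = ∅
applying k or c yields no new set

6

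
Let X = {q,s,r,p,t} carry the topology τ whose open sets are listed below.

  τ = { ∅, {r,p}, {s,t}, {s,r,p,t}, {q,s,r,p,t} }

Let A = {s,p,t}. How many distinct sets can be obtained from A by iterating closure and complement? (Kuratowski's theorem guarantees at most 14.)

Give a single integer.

cl via duality: int({q,r}) = ∅, so X∖∅ = {q,s,r,p,t}
Write k for closure, c for complement:
  1. A     = {s,p,t}
  2. kA    = {q,s,r,p,t}
  3. cA    = {q,r}
  4. ckA   = ∅
  5. kcA   = {q,r,p}
  6. ckcA  = {s,t}
  7. kckcA = {q,s,t}
  8. ckckcA = {r,p}
applying k or c yields no new set

8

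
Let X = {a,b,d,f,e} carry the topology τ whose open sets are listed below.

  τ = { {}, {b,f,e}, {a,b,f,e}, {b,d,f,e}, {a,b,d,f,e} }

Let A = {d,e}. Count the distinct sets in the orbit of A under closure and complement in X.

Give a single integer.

complement {a,b,f}; its interior {}; cl(A) = X∖{} = {a,b,d,f,e}
With k = closure, c = complement:
  1. A     = {d,e}
  2. kA    = {a,b,d,f,e}
  3. cA    = {a,b,f}
  4. ckA   = {}
k, c of each give nothing new

4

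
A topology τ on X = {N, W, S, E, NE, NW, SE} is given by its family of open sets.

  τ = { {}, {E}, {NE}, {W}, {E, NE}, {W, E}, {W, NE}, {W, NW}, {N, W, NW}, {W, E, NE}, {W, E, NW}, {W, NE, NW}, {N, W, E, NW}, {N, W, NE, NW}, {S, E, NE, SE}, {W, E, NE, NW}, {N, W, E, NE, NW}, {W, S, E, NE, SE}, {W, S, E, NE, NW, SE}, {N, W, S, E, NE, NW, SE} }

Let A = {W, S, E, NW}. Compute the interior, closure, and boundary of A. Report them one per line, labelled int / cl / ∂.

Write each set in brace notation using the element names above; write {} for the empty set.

int(A) = {W, E, NW}
cl(A)  = {N, W, S, E, NW, SE}
∂A     = {N, S, SE}

opens ⊆ A: {}, {E}, {W}, {W, E}, {W, NW}, {W, E, NW}; union → int = {W, E, NW}
complement {N, NE, SE}; its interior {NE}; cl(A) = X∖{NE} = {N, W, S, E, NW, SE}
boundary = {N, W, S, E, NW, SE} ∖ {W, E, NW} = {N, S, SE}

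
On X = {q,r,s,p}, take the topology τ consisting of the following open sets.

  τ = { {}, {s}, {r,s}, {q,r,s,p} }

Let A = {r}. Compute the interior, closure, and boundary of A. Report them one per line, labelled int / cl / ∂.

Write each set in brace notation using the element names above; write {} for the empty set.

int(A) = {}
cl(A)  = {q,r,p}
∂A     = {q,r,p}

interior: largest open inside A is {} (from {})
cl via duality: int({q,s,p}) = {s}, so X∖{s} = {q,r,p}
cl∖int = {q,r,p}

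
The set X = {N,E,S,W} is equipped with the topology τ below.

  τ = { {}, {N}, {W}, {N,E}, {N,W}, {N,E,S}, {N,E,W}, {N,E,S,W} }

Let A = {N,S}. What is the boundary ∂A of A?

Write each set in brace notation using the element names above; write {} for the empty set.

{E,S}

opens ⊆ A: {}, {N}; union → int = {N}
complement {E,W}; its interior {W}; cl(A) = X∖{W} = {N,E,S}
boundary = {N,E,S} ∖ {N} = {E,S}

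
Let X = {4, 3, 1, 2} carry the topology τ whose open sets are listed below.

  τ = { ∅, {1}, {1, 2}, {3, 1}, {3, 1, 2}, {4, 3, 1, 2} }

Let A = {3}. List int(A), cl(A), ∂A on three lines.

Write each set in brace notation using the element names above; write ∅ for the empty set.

int(A) = ∅
cl(A)  = {4, 3}
∂A     = {4, 3}

opens ⊆ A: ∅; union → int = ∅
complement {4, 1, 2}; its interior {1, 2}; cl(A) = X∖{1, 2} = {4, 3}
boundary = {4, 3} ∖ ∅ = {4, 3}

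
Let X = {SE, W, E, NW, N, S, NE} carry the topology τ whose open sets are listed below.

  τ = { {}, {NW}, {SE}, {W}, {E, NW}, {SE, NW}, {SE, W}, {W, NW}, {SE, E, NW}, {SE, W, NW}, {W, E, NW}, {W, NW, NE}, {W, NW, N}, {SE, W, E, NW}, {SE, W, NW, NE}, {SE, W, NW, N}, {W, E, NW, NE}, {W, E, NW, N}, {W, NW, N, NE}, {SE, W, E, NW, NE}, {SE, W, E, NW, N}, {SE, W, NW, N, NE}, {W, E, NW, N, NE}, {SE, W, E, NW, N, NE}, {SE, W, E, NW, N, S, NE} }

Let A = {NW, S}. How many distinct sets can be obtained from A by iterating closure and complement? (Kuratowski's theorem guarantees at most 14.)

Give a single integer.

8

cl via duality: int({SE, W, E, N, NE}) = {SE, W}, so X∖{SE, W} = {E, NW, N, S, NE}
Write k for closure, c for complement:
  1. A     = {NW, S}
  2. kA    = {E, NW, N, S, NE}
  3. cA    = {SE, W, E, N, NE}
  4. ckA   = {SE, W}
  5. kcA   = {SE, W, E, N, S, NE}
  6. kckA  = {SE, W, N, S, NE}
  7. ckcA  = {NW}
  8. ckckA = {E, NW}
applying k or c yields no new set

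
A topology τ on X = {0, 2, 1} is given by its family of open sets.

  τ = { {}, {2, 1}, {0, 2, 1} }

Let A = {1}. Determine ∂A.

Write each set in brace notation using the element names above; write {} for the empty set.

U open, U⊆A: {}. int(A) = ⋃ = {}
X∖A={0, 2}, int(X∖A)={}, hence cl(A)={0, 2, 1}
∂A: remove int from cl → {0, 2, 1}

{0, 2, 1}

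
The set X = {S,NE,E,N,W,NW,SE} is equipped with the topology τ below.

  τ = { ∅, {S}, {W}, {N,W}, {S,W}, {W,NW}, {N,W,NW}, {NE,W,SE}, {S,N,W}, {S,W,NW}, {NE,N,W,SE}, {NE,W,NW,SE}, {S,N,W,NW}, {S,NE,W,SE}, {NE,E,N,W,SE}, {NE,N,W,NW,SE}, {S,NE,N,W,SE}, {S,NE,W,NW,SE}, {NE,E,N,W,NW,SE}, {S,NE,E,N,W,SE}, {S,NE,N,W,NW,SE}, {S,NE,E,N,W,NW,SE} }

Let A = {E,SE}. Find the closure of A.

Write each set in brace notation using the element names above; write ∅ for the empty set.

complement {S,NE,N,W,NW}; its interior {S,N,W,NW}; cl(A) = X∖{S,N,W,NW} = {NE,E,SE}

{NE,E,SE}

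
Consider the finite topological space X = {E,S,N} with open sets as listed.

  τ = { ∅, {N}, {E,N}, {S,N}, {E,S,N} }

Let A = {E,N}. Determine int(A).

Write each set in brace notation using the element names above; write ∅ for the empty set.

U open, U⊆A: ∅, {N}, {E,N}. int(A) = ⋃ = {E,N}

{E,N}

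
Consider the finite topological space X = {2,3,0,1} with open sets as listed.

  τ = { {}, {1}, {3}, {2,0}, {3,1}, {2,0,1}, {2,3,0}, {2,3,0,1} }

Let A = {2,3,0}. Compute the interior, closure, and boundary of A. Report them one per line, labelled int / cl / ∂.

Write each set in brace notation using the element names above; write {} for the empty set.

int(A) = {2,3,0}
cl(A)  = {2,3,0}
∂A     = {}

interior: largest open inside A is {2,3,0} (from {}, {3}, {2,0}, {2,3,0})
cl via duality: int({1}) = {1}, so X∖{1} = {2,3,0}
cl∖int = {}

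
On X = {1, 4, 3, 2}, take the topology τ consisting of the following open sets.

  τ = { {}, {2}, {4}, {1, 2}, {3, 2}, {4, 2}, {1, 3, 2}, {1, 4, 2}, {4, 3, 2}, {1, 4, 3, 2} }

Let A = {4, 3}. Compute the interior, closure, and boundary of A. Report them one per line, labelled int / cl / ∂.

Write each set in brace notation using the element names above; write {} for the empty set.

U open, U⊆A: {}, {4}. int(A) = ⋃ = {4}
X∖A={1, 2}, int(X∖A)={1, 2}, hence cl(A)={4, 3}
∂A: remove int from cl → {3}

int(A) = {4}
cl(A)  = {4, 3}
∂A     = {3}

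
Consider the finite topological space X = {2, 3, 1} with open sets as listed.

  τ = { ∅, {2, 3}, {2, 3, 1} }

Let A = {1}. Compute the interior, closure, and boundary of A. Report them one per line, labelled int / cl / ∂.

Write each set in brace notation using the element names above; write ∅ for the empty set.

opens ⊆ A: ∅; union → int = ∅
complement {2, 3}; its interior {2, 3}; cl(A) = X∖{2, 3} = {1}
boundary = {1} ∖ ∅ = {1}

int(A) = ∅
cl(A)  = {1}
∂A     = {1}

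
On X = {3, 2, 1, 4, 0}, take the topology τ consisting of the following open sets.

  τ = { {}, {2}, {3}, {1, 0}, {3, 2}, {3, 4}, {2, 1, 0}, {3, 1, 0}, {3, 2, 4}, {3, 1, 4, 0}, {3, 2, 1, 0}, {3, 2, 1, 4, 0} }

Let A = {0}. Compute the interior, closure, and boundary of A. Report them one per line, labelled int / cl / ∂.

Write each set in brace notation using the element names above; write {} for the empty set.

int(A) = {}
cl(A)  = {1, 0}
∂A     = {1, 0}

opens ⊆ A: {}; union → int = {}
complement {3, 2, 1, 4}; its interior {3, 2, 4}; cl(A) = X∖{3, 2, 4} = {1, 0}
boundary = {1, 0} ∖ {} = {1, 0}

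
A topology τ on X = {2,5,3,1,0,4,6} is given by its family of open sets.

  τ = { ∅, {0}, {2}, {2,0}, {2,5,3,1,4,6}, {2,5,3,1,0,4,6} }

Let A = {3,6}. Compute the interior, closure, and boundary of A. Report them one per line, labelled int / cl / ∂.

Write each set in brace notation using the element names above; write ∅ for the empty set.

interior: largest open inside A is ∅ (from ∅)
cl via duality: int({2,5,1,0,4}) = {2,0}, so X∖{2,0} = {5,3,1,4,6}
cl∖int = {5,3,1,4,6}

int(A) = ∅
cl(A)  = {5,3,1,4,6}
∂A     = {5,3,1,4,6}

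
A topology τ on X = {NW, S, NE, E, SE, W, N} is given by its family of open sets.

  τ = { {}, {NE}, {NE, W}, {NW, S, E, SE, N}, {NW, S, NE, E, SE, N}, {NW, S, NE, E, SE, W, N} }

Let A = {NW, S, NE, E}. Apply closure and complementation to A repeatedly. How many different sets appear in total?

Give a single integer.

8

cl via duality: int({SE, W, N}) = {}, so X∖{} = {NW, S, NE, E, SE, W, N}
Write k for closure, c for complement:
  1. A     = {NW, S, NE, E}
  2. kA    = {NW, S, NE, E, SE, W, N}
  3. cA    = {SE, W, N}
  4. ckA   = {}
  5. kcA   = {NW, S, E, SE, W, N}
  6. ckcA  = {NE}
  7. kckcA = {NE, W}
  8. ckckcA = {NW, S, E, SE, N}
applying k or c yields no new set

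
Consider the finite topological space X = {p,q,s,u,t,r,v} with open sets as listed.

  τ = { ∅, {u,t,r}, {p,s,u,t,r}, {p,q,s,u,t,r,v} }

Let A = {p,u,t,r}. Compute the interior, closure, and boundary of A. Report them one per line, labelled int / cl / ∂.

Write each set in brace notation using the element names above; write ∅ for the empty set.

int(A) = {u,t,r}
cl(A)  = {p,q,s,u,t,r,v}
∂A     = {p,q,s,v}

interior: largest open inside A is {u,t,r} (from ∅, {u,t,r})
cl via duality: int({q,s,v}) = ∅, so X∖∅ = {p,q,s,u,t,r,v}
cl∖int = {p,q,s,v}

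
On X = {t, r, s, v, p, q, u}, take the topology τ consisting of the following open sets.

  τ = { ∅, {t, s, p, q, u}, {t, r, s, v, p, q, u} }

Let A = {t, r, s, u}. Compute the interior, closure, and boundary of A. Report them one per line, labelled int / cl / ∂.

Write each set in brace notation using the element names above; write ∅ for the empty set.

open subsets of A: ∅; so int(A) = ∅
closure: X∖int(X∖A) = X∖∅ = {t, r, s, v, p, q, u}
∂A = {t, r, s, v, p, q, u} minus ∅ = {t, r, s, v, p, q, u}

int(A) = ∅
cl(A)  = {t, r, s, v, p, q, u}
∂A     = {t, r, s, v, p, q, u}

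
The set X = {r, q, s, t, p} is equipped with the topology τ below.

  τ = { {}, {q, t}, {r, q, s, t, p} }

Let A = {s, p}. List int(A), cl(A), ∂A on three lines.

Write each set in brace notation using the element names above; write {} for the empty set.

opens ⊆ A: {}; union → int = {}
complement {r, q, t}; its interior {q, t}; cl(A) = X∖{q, t} = {r, s, p}
boundary = {r, s, p} ∖ {} = {r, s, p}

int(A) = {}
cl(A)  = {r, s, p}
∂A     = {r, s, p}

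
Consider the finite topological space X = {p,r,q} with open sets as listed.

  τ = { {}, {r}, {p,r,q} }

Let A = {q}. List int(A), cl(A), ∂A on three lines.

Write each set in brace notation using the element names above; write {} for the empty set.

opens ⊆ A: {}; union → int = {}
complement {p,r}; its interior {r}; cl(A) = X∖{r} = {p,q}
boundary = {p,q} ∖ {} = {p,q}

int(A) = {}
cl(A)  = {p,q}
∂A     = {p,q}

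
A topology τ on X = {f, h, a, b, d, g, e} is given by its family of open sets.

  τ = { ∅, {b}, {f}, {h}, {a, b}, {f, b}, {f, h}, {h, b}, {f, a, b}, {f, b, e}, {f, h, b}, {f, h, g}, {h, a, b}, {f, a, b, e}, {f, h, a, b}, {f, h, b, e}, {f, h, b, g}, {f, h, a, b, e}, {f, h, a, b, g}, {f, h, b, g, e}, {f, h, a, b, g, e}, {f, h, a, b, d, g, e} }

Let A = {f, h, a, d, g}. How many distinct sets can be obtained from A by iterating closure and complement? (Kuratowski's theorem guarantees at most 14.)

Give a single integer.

8

cl via duality: int({b, e}) = {b}, so X∖{b} = {f, h, a, d, g, e}
Write k for closure, c for complement:
  1. A     = {f, h, a, d, g}
  2. kA    = {f, h, a, d, g, e}
  3. cA    = {b, e}
  4. ckA   = {b}
  5. kcA   = {a, b, d, e}
  6. ckcA  = {f, h, g}
  7. kckcA = {f, h, d, g, e}
  8. ckckcA = {a, b}
applying k or c yields no new set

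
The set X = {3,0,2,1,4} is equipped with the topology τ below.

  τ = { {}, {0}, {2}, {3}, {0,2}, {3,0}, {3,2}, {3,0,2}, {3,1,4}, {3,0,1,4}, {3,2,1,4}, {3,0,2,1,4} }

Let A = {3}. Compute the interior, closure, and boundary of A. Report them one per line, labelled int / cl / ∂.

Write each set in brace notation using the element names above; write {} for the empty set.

int(A) = {3}
cl(A)  = {3,1,4}
∂A     = {1,4}

open subsets of A: {}, {3}; so int(A) = {3}
closure: X∖int(X∖A) = X∖{0,2} = {3,1,4}
∂A = {3,1,4} minus {3} = {1,4}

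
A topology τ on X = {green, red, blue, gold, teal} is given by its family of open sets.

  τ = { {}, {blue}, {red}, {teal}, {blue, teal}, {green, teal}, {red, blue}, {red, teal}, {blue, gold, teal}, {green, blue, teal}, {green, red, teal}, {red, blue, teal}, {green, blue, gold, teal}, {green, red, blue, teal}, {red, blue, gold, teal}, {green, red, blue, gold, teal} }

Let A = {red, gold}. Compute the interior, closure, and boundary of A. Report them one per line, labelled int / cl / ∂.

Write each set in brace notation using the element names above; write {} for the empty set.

U open, U⊆A: {}, {red}. int(A) = ⋃ = {red}
X∖A={green, blue, teal}, int(X∖A)={green, blue, teal}, hence cl(A)={red, gold}
∂A: remove int from cl → {gold}

int(A) = {red}
cl(A)  = {red, gold}
∂A     = {gold}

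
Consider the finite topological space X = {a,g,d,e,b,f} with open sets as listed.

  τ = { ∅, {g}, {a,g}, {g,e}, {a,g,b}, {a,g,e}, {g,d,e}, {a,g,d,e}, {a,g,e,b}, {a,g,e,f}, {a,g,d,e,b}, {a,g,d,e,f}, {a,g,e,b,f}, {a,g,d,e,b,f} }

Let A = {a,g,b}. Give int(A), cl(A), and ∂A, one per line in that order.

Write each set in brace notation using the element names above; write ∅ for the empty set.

int(A) = {a,g,b}
cl(A)  = {a,g,d,e,b,f}
∂A     = {d,e,f}

interior: largest open inside A is {a,g,b} (from ∅, {g}, {a,g}, {a,g,b})
cl via duality: int({d,e,f}) = ∅, so X∖∅ = {a,g,d,e,b,f}
cl∖int = {d,e,f}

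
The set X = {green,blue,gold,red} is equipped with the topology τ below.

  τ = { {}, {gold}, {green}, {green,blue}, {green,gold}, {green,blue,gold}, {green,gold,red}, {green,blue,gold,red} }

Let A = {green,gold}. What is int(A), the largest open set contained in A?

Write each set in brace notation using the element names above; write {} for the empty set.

{green,gold}

open subsets of A: {}, {gold}, {green}, {green,gold}; so int(A) = {green,gold}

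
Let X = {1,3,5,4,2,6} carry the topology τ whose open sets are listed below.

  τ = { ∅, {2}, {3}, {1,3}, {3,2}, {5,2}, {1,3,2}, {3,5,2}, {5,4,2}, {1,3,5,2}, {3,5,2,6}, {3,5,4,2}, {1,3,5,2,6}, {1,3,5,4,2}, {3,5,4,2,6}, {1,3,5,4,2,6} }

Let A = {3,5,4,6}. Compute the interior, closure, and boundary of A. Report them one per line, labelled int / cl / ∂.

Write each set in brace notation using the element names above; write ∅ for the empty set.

int(A) = {3}
cl(A)  = {1,3,5,4,6}
∂A     = {1,5,4,6}

opens ⊆ A: ∅, {3}; union → int = {3}
complement {1,2}; its interior {2}; cl(A) = X∖{2} = {1,3,5,4,6}
boundary = {1,3,5,4,6} ∖ {3} = {1,5,4,6}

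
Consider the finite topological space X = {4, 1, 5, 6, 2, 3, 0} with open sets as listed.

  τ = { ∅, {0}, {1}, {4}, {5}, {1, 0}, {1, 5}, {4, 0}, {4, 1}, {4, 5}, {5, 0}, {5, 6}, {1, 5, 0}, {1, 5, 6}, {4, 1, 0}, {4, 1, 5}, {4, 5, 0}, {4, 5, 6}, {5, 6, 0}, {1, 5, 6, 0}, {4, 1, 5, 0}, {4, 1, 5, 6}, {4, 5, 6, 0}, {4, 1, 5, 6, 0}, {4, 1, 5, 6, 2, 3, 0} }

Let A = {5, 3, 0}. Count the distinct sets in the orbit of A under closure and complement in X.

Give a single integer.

8

X∖A={4, 1, 6, 2}, int(X∖A)={4, 1}, hence cl(A)={5, 6, 2, 3, 0}
Orbit (k=closure, c=complement):
  1. A     = {5, 3, 0}
  2. kA    = {5, 6, 2, 3, 0}
  3. cA    = {4, 1, 6, 2}
  4. ckA   = {4, 1}
  5. kcA   = {4, 1, 6, 2, 3}
  6. kckA  = {4, 1, 2, 3}
  7. ckcA  = {5, 0}
  8. ckckA = {5, 6, 0}
(closed under both — stop)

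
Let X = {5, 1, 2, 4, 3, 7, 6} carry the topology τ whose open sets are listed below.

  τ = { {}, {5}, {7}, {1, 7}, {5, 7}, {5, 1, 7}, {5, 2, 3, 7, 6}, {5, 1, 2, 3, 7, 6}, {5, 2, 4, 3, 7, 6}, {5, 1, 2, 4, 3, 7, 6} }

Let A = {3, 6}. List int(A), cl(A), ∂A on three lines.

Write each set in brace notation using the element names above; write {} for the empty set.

int(A) = {}
cl(A)  = {2, 4, 3, 6}
∂A     = {2, 4, 3, 6}

U open, U⊆A: {}. int(A) = ⋃ = {}
X∖A={5, 1, 2, 4, 7}, int(X∖A)={5, 1, 7}, hence cl(A)={2, 4, 3, 6}
∂A: remove int from cl → {2, 4, 3, 6}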